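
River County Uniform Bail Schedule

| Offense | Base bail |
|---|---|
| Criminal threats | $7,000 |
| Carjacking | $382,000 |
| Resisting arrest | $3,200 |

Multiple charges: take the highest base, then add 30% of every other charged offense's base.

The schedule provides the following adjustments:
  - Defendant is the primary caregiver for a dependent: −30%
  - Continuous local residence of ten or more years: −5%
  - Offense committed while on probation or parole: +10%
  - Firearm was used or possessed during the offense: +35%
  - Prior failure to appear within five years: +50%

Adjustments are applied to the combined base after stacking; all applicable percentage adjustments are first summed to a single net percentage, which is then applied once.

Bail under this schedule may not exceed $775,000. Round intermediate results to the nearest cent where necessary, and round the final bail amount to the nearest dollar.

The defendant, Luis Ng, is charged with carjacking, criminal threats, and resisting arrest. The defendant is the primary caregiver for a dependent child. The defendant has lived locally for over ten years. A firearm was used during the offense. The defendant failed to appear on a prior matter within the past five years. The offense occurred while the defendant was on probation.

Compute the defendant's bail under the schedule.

$616,096

Base amounts from the schedule: carjacking $382,000; criminal threats $7,000; resisting arrest $3,200.
Stacking rule: highest base plus 30% of each additional charge. Highest is carjacking at $382,000. Additional: $7,000 × 30% = $2,100; $3,200 × 30% = $960. Combined base = $382,000 + $3,060 = $385,060.
Net percentage adjustment: −30% −5% +10% +35% +50% = +60%. $385,060 × 1.6 = $616,096.
$616,096 is within the $775,000 maximum.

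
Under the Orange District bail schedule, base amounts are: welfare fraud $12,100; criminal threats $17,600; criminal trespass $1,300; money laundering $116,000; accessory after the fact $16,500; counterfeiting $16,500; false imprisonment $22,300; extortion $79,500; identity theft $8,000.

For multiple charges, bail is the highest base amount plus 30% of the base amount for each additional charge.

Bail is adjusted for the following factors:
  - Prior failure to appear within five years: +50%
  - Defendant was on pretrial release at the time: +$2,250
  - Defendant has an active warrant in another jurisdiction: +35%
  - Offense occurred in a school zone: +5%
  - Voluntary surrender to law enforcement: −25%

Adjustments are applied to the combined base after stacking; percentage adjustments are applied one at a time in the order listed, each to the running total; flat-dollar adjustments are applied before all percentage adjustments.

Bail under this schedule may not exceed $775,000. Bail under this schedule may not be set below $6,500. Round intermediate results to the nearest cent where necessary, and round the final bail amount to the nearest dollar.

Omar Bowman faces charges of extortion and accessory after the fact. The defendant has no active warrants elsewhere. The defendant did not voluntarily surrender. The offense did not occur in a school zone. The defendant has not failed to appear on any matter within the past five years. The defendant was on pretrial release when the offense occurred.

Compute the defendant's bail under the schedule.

Base amounts from the schedule: extortion $79,500; accessory after the fact $16,500.
Stacking rule: highest base plus 30% of each additional charge. Highest is extortion at $79,500. Additional: $16,500 × 30% = $4,950. Combined base = $79,500 + $4,950 = $84,450.
Defendant was on pretrial release at the time (+$2,250 flat): $84,450 + $2,250 = $86,700.
$86,700 is within the $775,000 maximum.
$86,700 is at or above the $6,500 minimum.

$86,700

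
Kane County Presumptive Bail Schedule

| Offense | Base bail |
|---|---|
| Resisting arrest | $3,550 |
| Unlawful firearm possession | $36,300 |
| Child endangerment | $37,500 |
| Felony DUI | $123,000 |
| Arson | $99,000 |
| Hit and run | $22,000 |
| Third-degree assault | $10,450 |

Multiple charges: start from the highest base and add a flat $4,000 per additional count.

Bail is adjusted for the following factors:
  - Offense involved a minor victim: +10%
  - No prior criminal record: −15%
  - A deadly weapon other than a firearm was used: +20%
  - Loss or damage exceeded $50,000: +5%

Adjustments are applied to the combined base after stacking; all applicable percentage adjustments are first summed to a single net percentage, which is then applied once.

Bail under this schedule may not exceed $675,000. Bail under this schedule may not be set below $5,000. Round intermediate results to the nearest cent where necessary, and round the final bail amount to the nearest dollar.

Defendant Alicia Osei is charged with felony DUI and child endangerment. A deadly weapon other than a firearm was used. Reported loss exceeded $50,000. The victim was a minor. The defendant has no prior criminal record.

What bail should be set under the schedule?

Base amounts from the schedule: felony DUI $123,000; child endangerment $37,500.
Stacking rule: highest base plus $4,000 per additional charge. Highest is felony DUI at $123,000; 1 additional charge → +$4,000. Combined base = $127,000.
Net percentage adjustment: +10% −15% +20% +5% = +20%. $127,000 × 1.2 = $152,400.
$152,400 is within the $675,000 maximum.
$152,400 is at or above the $5,000 minimum.

$152,400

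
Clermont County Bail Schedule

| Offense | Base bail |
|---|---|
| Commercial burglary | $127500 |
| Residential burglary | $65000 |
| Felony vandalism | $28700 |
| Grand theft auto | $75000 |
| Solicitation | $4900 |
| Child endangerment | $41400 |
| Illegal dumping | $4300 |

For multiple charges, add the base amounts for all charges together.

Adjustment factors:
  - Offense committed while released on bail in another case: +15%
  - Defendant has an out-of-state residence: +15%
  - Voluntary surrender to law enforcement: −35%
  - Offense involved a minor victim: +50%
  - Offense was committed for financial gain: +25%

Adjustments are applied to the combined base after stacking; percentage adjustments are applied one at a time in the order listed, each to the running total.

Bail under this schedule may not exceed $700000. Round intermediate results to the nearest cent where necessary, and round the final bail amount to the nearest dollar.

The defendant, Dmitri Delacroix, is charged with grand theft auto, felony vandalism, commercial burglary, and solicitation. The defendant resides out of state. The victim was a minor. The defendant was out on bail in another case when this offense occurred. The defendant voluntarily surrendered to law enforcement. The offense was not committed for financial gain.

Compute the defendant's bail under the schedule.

$304436

Base amounts from the schedule: grand theft auto $75000; felony vandalism $28700; commercial burglary $127500; solicitation $4900.
Stacking rule: sum of all bases. $75000 + $28700 + $127500 + $4900 = $236100.
Offense committed while released on bail in another case (+15%): $236100 × 1.15 = $271515.
Defendant has an out-of-state residence (+15%): $271515 × 1.15 = $312242.25.
Voluntary surrender to law enforcement (−35%): $312242.25 × 0.65 = $202957.46.
Offense involved a minor victim (+50%): $202957.46 × 1.5 = $304436.19.
$304436.19 is within the $700000 maximum.
Rounded to the nearest dollar: $304436.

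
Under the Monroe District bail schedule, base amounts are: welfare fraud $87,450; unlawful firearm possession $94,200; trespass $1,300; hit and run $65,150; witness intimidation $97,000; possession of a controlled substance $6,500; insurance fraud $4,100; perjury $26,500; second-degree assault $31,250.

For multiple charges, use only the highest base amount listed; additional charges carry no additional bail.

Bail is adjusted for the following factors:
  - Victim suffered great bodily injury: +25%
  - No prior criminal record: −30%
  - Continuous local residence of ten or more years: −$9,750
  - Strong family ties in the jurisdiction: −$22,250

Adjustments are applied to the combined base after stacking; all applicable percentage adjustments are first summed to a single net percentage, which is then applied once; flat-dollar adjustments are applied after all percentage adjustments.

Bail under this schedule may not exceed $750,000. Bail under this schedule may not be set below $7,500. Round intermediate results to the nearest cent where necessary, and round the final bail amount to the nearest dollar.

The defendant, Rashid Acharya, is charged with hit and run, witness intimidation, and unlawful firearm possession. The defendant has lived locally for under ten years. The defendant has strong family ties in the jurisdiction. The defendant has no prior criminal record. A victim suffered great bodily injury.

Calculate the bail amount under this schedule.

$69,900

Base amounts from the schedule: hit and run $65,150; witness intimidation $97,000; unlawful firearm possession $94,200.
Stacking rule: use the highest base only. Highest is witness intimidation at $97,000. Combined base = $97,000.
Net percentage adjustment: +25% −30% = −5%. $97,000 × 0.95 = $92,150.
Strong family ties in the jurisdiction (−$22,250 flat): $92,150 − $22,250 = $69,900.
$69,900 is within the $750,000 maximum.
$69,900 is at or above the $7,500 minimum.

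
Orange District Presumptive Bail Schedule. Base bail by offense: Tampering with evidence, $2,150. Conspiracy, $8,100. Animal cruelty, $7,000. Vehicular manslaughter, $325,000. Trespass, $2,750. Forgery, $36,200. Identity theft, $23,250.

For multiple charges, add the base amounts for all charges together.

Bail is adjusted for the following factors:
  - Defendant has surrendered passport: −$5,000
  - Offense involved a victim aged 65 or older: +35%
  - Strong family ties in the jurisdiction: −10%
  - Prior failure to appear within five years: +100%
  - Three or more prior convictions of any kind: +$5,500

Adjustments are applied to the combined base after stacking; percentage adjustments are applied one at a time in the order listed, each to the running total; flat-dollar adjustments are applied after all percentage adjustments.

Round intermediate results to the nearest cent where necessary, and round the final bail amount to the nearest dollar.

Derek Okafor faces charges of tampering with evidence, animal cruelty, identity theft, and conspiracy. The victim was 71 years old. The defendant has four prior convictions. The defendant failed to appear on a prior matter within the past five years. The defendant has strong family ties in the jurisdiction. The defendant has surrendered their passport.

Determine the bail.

Base amounts from the schedule: tampering with evidence $2,150; animal cruelty $7,000; identity theft $23,250; conspiracy $8,100.
Stacking rule: sum of all bases. $2,150 + $7,000 + $23,250 + $8,100 = $40,500.
Offense involved a victim aged 65 or older (+35%): $40,500 × 1.35 = $54,675.
Strong family ties in the jurisdiction (−10%): $54,675 × 0.9 = $49,207.50.
Prior failure to appear within five years (+100%): $49,207.50 × 2 = $98,415.
Defendant has surrendered passport (−$5,000 flat): $98,415 − $5,000 = $93,415.
Three or more prior convictions of any kind (+$5,500 flat): $93,415 + $5,500 = $98,915.

$98,915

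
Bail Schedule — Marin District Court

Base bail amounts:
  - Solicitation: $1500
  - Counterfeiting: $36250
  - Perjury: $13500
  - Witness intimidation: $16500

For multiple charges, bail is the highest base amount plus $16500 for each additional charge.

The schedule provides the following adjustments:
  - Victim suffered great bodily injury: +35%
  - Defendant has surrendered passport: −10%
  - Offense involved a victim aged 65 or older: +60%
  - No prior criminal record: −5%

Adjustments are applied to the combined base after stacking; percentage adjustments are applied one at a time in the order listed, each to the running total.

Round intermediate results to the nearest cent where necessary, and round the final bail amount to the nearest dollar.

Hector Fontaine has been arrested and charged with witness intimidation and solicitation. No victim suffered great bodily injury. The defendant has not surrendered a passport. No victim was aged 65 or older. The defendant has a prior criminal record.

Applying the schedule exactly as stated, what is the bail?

Base amounts from the schedule: witness intimidation $16500; solicitation $1500.
Stacking rule: highest base plus $16500 per additional charge. Highest is witness intimidation at $16500; 1 additional charge → +$16500. Combined base = $33000.
No adjustment factors apply to this defendant.

$33000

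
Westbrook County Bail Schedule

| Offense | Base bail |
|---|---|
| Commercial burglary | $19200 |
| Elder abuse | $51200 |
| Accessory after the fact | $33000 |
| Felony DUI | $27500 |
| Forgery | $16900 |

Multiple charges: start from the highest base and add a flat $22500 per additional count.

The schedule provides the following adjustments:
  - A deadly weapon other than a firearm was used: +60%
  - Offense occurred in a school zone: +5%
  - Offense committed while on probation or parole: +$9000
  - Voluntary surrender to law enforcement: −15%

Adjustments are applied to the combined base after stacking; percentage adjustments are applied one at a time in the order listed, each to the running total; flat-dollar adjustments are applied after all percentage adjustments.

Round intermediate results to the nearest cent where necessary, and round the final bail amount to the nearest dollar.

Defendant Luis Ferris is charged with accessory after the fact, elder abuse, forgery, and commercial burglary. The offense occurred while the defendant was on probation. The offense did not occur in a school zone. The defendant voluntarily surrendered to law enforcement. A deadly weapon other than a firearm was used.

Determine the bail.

Base amounts from the schedule: accessory after the fact $33000; elder abuse $51200; forgery $16900; commercial burglary $19200.
Stacking rule: highest base plus $22500 per additional charge. Highest is elder abuse at $51200; 3 additional charges → +$67500. Combined base = $118700.
A deadly weapon other than a firearm was used (+60%): $118700 × 1.6 = $189920.
Voluntary surrender to law enforcement (−15%): $189920 × 0.85 = $161432.
Offense committed while on probation or parole (+$9000 flat): $161432 + $9000 = $170432.

$170432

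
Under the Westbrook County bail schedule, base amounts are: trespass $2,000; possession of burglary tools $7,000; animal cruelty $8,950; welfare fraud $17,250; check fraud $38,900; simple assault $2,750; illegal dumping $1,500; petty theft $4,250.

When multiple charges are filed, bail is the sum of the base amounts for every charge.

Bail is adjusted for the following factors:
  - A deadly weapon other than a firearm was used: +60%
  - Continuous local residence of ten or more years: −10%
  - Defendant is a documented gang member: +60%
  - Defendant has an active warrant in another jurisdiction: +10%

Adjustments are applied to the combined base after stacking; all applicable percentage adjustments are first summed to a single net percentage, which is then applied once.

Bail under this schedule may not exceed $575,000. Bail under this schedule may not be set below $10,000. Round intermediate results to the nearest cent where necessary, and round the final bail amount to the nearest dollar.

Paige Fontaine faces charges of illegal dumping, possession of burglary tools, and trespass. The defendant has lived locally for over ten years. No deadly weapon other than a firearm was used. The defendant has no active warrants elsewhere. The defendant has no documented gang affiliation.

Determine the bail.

Base amounts from the schedule: illegal dumping $1,500; possession of burglary tools $7,000; trespass $2,000.
Stacking rule: sum of all bases. $1,500 + $7,000 + $2,000 = $10,500.
Continuous local residence of ten or more years (−10%): $10,500 × 0.9 = $9,450.
$9,450 is within the $575,000 maximum.
Result $9,450 is below the minimum of $10,000; bail is set at the minimum $10,000.

$10,000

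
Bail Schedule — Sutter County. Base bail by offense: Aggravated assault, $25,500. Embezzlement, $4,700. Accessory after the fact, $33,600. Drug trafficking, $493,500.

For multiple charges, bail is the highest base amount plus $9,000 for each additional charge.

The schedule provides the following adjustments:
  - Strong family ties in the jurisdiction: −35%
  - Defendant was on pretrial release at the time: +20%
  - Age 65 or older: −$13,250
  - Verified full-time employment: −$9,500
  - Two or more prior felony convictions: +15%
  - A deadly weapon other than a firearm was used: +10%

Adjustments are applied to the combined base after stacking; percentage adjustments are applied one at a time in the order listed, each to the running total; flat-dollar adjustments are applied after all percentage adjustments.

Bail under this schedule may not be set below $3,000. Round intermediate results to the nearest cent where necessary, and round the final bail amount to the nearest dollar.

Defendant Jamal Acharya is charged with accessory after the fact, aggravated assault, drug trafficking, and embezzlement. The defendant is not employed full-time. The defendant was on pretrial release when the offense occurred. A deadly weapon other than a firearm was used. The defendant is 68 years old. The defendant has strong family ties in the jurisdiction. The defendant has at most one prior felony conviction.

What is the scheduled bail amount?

Base amounts from the schedule: accessory after the fact $33,600; aggravated assault $25,500; drug trafficking $493,500; embezzlement $4,700.
Stacking rule: highest base plus $9,000 per additional charge. Highest is drug trafficking at $493,500; 3 additional charges → +$27,000. Combined base = $520,500.
Strong family ties in the jurisdiction (−35%): $520,500 × 0.65 = $338,325.
Defendant was on pretrial release at the time (+20%): $338,325 × 1.2 = $405,990.
A deadly weapon other than a firearm was used (+10%): $405,990 × 1.1 = $446,589.
Age 65 or older (−$13,250 flat): $446,589 − $13,250 = $433,339.
$433,339 is at or above the $3,000 minimum.

$433,339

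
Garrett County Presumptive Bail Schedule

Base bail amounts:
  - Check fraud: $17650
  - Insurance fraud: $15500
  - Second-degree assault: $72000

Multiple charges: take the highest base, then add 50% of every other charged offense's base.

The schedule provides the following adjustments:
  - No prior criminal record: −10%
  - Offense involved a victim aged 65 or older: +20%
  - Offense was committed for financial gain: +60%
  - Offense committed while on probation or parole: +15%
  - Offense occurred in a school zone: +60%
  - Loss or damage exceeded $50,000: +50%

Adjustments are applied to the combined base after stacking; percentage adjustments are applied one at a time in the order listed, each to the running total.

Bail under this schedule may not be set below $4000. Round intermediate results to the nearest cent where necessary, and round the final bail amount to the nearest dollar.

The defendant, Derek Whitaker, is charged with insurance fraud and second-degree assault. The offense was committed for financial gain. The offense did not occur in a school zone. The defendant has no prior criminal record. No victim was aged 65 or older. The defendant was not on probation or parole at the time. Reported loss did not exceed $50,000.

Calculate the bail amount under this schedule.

Base amounts from the schedule: insurance fraud $15500; second-degree assault $72000.
Stacking rule: highest base plus 50% of each additional charge. Highest is second-degree assault at $72000. Additional: $15500 × 50% = $7750. Combined base = $72000 + $7750 = $79750.
No prior criminal record (−10%): $79750 × 0.9 = $71775.
Offense was committed for financial gain (+60%): $71775 × 1.6 = $114840.
$114840 is at or above the $4000 minimum.

$114840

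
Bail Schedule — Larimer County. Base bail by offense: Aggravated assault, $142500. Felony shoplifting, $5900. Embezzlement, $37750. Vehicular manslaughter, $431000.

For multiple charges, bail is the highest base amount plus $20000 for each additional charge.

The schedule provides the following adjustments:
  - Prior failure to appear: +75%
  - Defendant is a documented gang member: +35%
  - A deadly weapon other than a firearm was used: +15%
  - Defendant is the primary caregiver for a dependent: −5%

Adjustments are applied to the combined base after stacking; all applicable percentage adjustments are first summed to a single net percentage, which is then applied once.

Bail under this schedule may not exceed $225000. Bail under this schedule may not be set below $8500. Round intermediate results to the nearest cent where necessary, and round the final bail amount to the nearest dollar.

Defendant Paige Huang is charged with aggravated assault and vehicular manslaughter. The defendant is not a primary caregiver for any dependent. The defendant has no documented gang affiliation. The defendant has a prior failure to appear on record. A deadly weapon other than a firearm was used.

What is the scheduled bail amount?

Base amounts from the schedule: aggravated assault $142500; vehicular manslaughter $431000.
Stacking rule: highest base plus $20000 per additional charge. Highest is vehicular manslaughter at $431000; 1 additional charge → +$20000. Combined base = $451000.
Net percentage adjustment: +75% +15% = +90%. $451000 × 1.9 = $856900.
Result $856900 exceeds the maximum of $225000; bail is capped at $225000.
$225000 is at or above the $8500 minimum.

$225000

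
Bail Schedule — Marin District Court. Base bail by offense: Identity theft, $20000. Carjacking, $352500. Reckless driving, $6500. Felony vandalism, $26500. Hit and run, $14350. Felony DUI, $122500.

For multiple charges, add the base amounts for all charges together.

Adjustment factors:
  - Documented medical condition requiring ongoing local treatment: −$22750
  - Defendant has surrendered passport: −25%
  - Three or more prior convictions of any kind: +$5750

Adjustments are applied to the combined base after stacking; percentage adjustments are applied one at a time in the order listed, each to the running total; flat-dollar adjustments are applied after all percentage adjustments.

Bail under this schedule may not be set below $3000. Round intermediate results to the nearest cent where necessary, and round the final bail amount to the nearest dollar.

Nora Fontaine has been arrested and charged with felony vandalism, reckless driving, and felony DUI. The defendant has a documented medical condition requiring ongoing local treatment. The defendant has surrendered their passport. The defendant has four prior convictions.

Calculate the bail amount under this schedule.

$99625

Base amounts from the schedule: felony vandalism $26500; reckless driving $6500; felony DUI $122500.
Stacking rule: sum of all bases. $26500 + $6500 + $122500 = $155500.
Defendant has surrendered passport (−25%): $155500 × 0.75 = $116625.
Documented medical condition requiring ongoing local treatment (−$22750 flat): $116625 − $22750 = $93875.
Three or more prior convictions of any kind (+$5750 flat): $93875 + $5750 = $99625.
$99625 is at or above the $3000 minimum.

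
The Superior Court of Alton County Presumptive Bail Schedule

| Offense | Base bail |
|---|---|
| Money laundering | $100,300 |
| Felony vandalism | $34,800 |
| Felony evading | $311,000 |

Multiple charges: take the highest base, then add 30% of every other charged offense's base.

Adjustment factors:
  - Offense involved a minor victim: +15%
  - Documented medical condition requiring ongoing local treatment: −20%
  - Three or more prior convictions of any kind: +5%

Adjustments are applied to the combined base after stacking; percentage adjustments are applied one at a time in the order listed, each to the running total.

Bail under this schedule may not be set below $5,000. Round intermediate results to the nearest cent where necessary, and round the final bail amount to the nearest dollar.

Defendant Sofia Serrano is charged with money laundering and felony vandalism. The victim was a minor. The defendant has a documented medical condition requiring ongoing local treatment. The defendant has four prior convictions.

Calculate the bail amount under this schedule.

$106,975

Base amounts from the schedule: money laundering $100,300; felony vandalism $34,800.
Stacking rule: highest base plus 30% of each additional charge. Highest is money laundering at $100,300. Additional: $34,800 × 30% = $10,440. Combined base = $100,300 + $10,440 = $110,740.
Offense involved a minor victim (+15%): $110,740 × 1.15 = $127,351.
Documented medical condition requiring ongoing local treatment (−20%): $127,351 × 0.8 = $101,880.80.
Three or more prior convictions of any kind (+5%): $101,880.80 × 1.05 = $106,974.84.
$106,974.84 is at or above the $5,000 minimum.
Rounded to the nearest dollar: $106,975.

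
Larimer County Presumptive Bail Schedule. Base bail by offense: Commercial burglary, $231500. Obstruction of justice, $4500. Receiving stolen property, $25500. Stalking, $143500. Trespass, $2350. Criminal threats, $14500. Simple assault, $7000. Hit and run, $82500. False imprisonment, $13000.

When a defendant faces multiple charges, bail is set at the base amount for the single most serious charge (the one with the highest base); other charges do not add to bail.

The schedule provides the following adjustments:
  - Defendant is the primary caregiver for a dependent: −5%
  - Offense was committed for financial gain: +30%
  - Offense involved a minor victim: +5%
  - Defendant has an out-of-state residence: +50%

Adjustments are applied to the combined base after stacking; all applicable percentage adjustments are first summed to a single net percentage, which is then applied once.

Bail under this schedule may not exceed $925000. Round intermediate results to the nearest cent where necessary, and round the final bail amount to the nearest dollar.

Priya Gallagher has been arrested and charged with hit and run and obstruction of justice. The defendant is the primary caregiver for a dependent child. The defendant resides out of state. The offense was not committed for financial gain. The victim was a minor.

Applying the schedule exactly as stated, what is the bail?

Base amounts from the schedule: hit and run $82500; obstruction of justice $4500.
Stacking rule: use the highest base only. Highest is hit and run at $82500. Combined base = $82500.
Net percentage adjustment: −5% +5% +50% = +50%. $82500 × 1.5 = $123750.
$123750 is within the $925000 maximum.

$123750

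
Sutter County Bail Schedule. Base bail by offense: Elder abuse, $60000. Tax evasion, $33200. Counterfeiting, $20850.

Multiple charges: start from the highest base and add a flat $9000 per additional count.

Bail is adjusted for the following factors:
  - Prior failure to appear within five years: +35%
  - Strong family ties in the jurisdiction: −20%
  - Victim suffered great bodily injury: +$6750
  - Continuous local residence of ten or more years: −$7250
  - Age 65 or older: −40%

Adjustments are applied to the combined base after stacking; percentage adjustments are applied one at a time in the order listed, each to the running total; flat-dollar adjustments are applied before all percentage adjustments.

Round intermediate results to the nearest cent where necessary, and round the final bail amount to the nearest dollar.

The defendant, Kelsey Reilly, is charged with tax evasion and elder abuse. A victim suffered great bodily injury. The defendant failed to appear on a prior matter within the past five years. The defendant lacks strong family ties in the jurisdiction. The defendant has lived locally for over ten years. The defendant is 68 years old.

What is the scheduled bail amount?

$55485

Base amounts from the schedule: tax evasion $33200; elder abuse $60000.
Stacking rule: highest base plus $9000 per additional charge. Highest is elder abuse at $60000; 1 additional charge → +$9000. Combined base = $69000.
Victim suffered great bodily injury (+$6750 flat): $69000 + $6750 = $75750.
Continuous local residence of ten or more years (−$7250 flat): $75750 − $7250 = $68500.
Prior failure to appear within five years (+35%): $68500 × 1.35 = $92475.
Age 65 or older (−40%): $92475 × 0.6 = $55485.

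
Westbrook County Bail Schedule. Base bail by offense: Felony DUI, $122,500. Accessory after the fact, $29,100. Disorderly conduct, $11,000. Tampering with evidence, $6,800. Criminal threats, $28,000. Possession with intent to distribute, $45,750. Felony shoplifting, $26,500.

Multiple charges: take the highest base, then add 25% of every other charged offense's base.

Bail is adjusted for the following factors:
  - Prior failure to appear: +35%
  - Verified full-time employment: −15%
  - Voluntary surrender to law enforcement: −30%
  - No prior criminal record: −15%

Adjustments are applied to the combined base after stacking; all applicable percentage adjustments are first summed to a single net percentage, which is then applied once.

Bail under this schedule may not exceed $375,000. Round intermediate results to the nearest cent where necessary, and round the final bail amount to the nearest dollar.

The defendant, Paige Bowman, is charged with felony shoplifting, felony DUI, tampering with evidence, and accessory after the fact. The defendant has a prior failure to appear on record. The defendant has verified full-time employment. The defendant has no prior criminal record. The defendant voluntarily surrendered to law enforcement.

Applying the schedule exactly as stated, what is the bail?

Base amounts from the schedule: felony shoplifting $26,500; felony DUI $122,500; tampering with evidence $6,800; accessory after the fact $29,100.
Stacking rule: highest base plus 25% of each additional charge. Highest is felony DUI at $122,500. Additional: $26,500 × 25% = $6,625; $6,800 × 25% = $1,700; $29,100 × 25% = $7,275. Combined base = $122,500 + $15,600 = $138,100.
Net percentage adjustment: +35% −15% −30% −15% = −25%. $138,100 × 0.75 = $103,575.
$103,575 is within the $375,000 maximum.

$103,575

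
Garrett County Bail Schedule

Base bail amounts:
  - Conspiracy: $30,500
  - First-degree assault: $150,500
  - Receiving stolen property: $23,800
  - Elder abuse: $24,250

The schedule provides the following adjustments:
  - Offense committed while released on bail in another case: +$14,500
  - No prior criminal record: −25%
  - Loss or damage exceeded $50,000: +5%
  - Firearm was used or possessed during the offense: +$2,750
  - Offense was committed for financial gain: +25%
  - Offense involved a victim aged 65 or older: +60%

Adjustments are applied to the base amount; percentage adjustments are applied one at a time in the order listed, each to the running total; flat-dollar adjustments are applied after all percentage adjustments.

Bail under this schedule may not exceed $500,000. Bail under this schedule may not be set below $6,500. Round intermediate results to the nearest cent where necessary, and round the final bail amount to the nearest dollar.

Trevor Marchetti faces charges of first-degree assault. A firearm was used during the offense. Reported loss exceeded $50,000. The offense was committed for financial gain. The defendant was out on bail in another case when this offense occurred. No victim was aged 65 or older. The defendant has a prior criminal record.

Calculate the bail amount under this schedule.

$214,781

Base amounts from the schedule: first-degree assault $150,500.
Single charge. Combined base = $150,500.
Loss or damage exceeded $50,000 (+5%): $150,500 × 1.05 = $158,025.
Offense was committed for financial gain (+25%): $158,025 × 1.25 = $197,531.25.
Offense committed while released on bail in another case (+$14,500 flat): $197,531.25 + $14,500 = $212,031.25.
Firearm was used or possessed during the offense (+$2,750 flat): $212,031.25 + $2,750 = $214,781.25.
$214,781.25 is within the $500,000 maximum.
$214,781.25 is at or above the $6,500 minimum.
Rounded to the nearest dollar: $214,781.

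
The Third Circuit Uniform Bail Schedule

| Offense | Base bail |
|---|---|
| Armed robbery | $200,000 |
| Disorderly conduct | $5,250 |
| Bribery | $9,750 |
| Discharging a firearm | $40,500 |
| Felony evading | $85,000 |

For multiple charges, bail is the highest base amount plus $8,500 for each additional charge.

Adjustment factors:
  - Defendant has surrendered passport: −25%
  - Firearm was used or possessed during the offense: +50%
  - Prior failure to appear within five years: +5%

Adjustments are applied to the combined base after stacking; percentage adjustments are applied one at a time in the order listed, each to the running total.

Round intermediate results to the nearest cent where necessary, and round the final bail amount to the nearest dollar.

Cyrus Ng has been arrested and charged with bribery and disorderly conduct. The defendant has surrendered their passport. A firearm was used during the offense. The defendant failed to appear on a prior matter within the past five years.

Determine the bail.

Base amounts from the schedule: bribery $9,750; disorderly conduct $5,250.
Stacking rule: highest base plus $8,500 per additional charge. Highest is bribery at $9,750; 1 additional charge → +$8,500. Combined base = $18,250.
Defendant has surrendered passport (−25%): $18,250 × 0.75 = $13,687.50.
Firearm was used or possessed during the offense (+50%): $13,687.50 × 1.5 = $20,531.25.
Prior failure to appear within five years (+5%): $20,531.25 × 1.05 = $21,557.81.
Rounded to the nearest dollar: $21,558.

$21,558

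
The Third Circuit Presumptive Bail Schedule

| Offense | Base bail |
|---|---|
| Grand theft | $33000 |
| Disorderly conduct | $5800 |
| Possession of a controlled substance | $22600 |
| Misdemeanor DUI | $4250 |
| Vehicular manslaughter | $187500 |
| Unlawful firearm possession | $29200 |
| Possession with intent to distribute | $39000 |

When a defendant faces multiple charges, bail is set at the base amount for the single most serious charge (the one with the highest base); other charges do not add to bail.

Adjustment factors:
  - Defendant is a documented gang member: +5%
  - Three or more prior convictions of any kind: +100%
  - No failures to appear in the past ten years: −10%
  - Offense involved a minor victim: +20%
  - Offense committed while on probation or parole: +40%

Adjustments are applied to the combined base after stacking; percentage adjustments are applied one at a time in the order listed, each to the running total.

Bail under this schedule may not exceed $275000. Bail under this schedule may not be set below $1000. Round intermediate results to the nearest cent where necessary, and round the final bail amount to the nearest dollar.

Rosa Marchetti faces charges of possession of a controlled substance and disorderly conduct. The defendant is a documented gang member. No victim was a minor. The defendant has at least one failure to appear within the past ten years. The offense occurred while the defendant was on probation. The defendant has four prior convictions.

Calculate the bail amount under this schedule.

Base amounts from the schedule: possession of a controlled substance $22600; disorderly conduct $5800.
Stacking rule: use the highest base only. Highest is possession of a controlled substance at $22600. Combined base = $22600.
Defendant is a documented gang member (+5%): $22600 × 1.05 = $23730.
Three or more prior convictions of any kind (+100%): $23730 × 2 = $47460.
Offense committed while on probation or parole (+40%): $47460 × 1.4 = $66444.
$66444 is within the $275000 maximum.
$66444 is at or above the $1000 minimum.

$66444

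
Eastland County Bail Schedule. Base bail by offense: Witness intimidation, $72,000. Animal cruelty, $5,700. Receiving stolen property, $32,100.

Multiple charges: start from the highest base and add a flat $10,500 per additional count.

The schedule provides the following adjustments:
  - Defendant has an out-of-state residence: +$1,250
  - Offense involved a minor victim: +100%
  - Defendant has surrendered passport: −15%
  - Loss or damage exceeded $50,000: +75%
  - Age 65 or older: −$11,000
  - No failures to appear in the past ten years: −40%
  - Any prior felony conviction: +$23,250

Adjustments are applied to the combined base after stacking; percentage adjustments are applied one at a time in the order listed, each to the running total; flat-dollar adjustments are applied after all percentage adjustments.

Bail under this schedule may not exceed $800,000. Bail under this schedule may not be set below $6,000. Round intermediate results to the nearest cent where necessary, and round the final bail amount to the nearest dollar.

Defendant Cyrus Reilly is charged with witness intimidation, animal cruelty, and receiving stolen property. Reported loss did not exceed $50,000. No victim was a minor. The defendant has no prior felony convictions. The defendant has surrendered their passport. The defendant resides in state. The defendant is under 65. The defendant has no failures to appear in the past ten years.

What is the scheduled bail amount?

Base amounts from the schedule: witness intimidation $72,000; animal cruelty $5,700; receiving stolen property $32,100.
Stacking rule: highest base plus $10,500 per additional charge. Highest is witness intimidation at $72,000; 2 additional charges → +$21,000. Combined base = $93,000.
Defendant has surrendered passport (−15%): $93,000 × 0.85 = $79,050.
No failures to appear in the past ten years (−40%): $79,050 × 0.6 = $47,430.
$47,430 is within the $800,000 maximum.
$47,430 is at or above the $6,000 minimum.

$47,430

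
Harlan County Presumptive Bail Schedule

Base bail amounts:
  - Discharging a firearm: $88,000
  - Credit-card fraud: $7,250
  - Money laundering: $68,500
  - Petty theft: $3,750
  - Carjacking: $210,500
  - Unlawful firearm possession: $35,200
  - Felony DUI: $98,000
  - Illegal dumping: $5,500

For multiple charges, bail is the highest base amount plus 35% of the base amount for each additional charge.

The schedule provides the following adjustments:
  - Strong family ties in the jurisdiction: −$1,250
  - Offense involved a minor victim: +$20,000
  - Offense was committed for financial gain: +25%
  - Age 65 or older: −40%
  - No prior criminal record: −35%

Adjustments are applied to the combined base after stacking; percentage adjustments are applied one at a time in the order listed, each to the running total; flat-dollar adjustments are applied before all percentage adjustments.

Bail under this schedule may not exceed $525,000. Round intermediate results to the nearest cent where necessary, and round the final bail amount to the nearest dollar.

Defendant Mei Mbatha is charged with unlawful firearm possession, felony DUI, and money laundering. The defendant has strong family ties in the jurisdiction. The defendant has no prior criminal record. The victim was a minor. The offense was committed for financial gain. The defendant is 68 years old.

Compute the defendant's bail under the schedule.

Base amounts from the schedule: unlawful firearm possession $35,200; felony DUI $98,000; money laundering $68,500.
Stacking rule: highest base plus 35% of each additional charge. Highest is felony DUI at $98,000. Additional: $35,200 × 35% = $12,320; $68,500 × 35% = $23,975. Combined base = $98,000 + $36,295 = $134,295.
Strong family ties in the jurisdiction (−$1,250 flat): $134,295 − $1,250 = $133,045.
Offense involved a minor victim (+$20,000 flat): $133,045 + $20,000 = $153,045.
Offense was committed for financial gain (+25%): $153,045 × 1.25 = $191,306.25.
Age 65 or older (−40%): $191,306.25 × 0.6 = $114,783.75.
No prior criminal record (−35%): $114,783.75 × 0.65 = $74,609.44.
$74,609.44 is within the $525,000 maximum.
Rounded to the nearest dollar: $74,609.

$74,609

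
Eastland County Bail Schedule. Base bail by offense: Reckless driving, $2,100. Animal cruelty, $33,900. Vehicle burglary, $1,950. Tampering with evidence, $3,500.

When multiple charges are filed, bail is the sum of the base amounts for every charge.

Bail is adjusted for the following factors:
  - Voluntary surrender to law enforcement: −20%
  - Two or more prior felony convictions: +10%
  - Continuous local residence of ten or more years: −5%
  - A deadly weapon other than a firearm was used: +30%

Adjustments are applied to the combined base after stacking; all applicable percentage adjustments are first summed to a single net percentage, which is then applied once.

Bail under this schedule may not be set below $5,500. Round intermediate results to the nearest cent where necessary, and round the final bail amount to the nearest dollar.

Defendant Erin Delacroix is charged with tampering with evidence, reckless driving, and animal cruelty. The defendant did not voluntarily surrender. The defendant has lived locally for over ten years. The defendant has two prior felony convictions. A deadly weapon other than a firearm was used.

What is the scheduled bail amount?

Base amounts from the schedule: tampering with evidence $3,500; reckless driving $2,100; animal cruelty $33,900.
Stacking rule: sum of all bases. $3,500 + $2,100 + $33,900 = $39,500.
Net percentage adjustment: +10% −5% +30% = +35%. $39,500 × 1.35 = $53,325.
$53,325 is at or above the $5,500 minimum.

$53,325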